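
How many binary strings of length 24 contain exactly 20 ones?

10626

Choose the 20 positions: C(24,20) = 10626.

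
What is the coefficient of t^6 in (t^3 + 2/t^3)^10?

3360

General term: C(10,j)·(t^3)^j·(2/t^3)^(10-j), with t-exponent 3j − 3(10−j) = 6j − 30.
Set 6j − 30 = 6: j = 6.
C(10,6) = 210; 1^6 = 1; 2^4 = 16.
Coefficient = 210 · 1 · 16 = 3360.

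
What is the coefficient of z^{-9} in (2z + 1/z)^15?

General term: C(15,j)·(2z)^j·(1/z)^(15-j), with z-exponent 1j − 1(15−j) = 2j − 15.
Set 2j − 15 = -9: j = 3.
C(15,3) = 455; 2^3 = 8; 1^12 = 1.
Coefficient = 455 · 8 · 1 = 3640.

3640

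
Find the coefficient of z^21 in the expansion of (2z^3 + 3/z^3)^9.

General term: C(9,j)·(2z^3)^j·(3/z^3)^(9-j), with z-exponent 3j − 3(9−j) = 6j − 27.
Set 6j − 27 = 21: j = 8.
C(9,8) = 9; 2^8 = 256; 3^1 = 3.
Coefficient = 9 · 256 · 3 = 6912.

6912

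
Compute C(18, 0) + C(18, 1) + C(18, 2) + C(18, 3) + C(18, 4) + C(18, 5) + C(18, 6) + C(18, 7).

63004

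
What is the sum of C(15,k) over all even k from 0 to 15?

Half of (1+1)^15 + (1−1)^15 gives the even-index sum: 2^14 = 16384.

16384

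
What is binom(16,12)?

C(16,12) = C(16,4) by symmetry.
C(16,4) = (16·15·14·13) / 4! = 43680 / 24 = 1820.

1820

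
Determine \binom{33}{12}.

354817320

C(33,12) = (33·32·31·30·29·28·27·26·25·24·23·22) / 12! = 169958063987712000 / 479001600 = 354817320.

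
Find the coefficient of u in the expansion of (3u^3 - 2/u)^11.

1140480

General term: C(11,j)·(3u^3)^j·(-2/u)^(11-j), with u-exponent 3j − 1(11−j) = 4j − 11.
Set 4j − 11 = 1: j = 3.
C(11,3) = 165; 3^3 = 27; (-2)^8 = 256.
Coefficient = 165 · 27 · 256 = 1140480.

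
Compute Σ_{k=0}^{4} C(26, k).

17902

1 + 26 + 325 + 2600 + 14950 = 17902.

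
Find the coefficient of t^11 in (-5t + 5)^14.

-2221679687500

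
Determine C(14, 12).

C(14,12) = C(14,2) by symmetry.
C(14,2) = (14·13) / 2! = 182 / 2 = 91.

91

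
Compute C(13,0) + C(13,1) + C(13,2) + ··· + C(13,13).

Setting x = 1 in (1+x)^13 gives Σ C(13,i) = 2^13 = 8192.

8192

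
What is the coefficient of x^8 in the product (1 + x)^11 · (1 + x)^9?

Coefficient of x^8 = Σ_{j} C(11,j)·C(9,8-j) for j from 0 to 8.
= 9 + 396 + 4620 + 20790 + 41580 + 38808 + 16632 + 2970 + 165 = 125970.

125970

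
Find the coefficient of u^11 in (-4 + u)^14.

-23296

The general term is C(14,j)·(-4)^j·(u)^(14-j); the u^11 term has j = 3.
C(14,3) = 364.
Coefficient = C(14,3) · (-4)^3 = 364 · (-64) = -23296.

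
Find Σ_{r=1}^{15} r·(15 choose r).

Since r·C(15,r) = 15·C(14,r−1), the sum is 15·2^14 = 15·16384 = 245760.

245760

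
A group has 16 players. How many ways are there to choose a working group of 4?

1820

This is C(16,4) = 1820.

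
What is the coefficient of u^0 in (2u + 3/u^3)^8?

16128

General term: C(8,j)·(2u)^j·(3/u^3)^(8-j), with u-exponent 1j − 3(8−j) = 4j − 24.
Set 4j − 24 = 0: j = 6.
C(8,6) = 28; 2^6 = 64; 3^2 = 9.
Coefficient = 28 · 64 · 9 = 16128.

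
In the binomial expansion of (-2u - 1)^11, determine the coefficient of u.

The general term is C(11,j)·(-2u)^j·(-1)^(11-j); the u^1 term has j = 1.
C(11,1) = 11.
Coefficient = C(11,1) · (-2)^1 = 11 · (-2) = -22.

-22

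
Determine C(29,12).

51895935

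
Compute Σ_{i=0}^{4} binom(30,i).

31931

1 + 30 + 435 + 4060 + 27405 = 31931.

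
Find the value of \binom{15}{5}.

C(15,5) = (15·14·13·12·11) / 5! = 360360 / 120 = 3003.

3003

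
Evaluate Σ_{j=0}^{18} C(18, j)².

By Vandermonde's identity, Σ C(18,j)² = C(36,18) = 9075135300.

9075135300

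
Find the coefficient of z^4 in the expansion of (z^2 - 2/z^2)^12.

-25344

General term: C(12,j)·(z^2)^j·(-2/z^2)^(12-j), with z-exponent 2j − 2(12−j) = 4j − 24.
Set 4j − 24 = 4: j = 7.
C(12,7) = 792; 1^7 = 1; (-2)^5 = -32.
Coefficient = 792 · 1 · (-32) = -25344.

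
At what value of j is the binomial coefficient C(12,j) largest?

6

C(12,j) is maximized at j = 12/2 = 6.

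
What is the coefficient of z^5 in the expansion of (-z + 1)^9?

-126

The general term is C(9,j)·(-z)^j·(1)^(9-j); the z^5 term has j = 5.
C(9,5) = 126.
Coefficient = C(9,5) · (-1)^5 = 126 · (-1) = -126.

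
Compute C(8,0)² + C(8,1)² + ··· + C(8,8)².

12870

Σ C(8,r)² is the coefficient of x^8 in (1+x)^8(1+x)^8 = (1+x)^16, i.e. C(16,8) = 12870.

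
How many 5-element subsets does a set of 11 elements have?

462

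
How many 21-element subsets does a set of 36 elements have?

5567902560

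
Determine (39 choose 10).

C(39,10) = (39·38·37·36·35·34·33·32·31·30) / 10! = 2306992893004800 / 3628800 = 635745396.

635745396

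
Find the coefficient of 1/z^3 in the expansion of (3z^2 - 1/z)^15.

-110565

General term: C(15,j)·(3z^2)^j·(-1/z)^(15-j), with z-exponent 2j − 1(15−j) = 3j − 15.
Set 3j − 15 = -3: j = 4.
C(15,4) = 1365; 3^4 = 81; (-1)^11 = -1.
Coefficient = 1365 · 81 · (-1) = -110565.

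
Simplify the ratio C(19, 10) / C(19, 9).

1

C(n,k+1)/C(n,k) = (n−k)/(k+1) = (19−9)/(9+1) = 10/10 = 1.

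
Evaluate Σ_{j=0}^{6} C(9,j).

466

1 + 9 + 36 + 84 + 126 + 126 + 84 = 466.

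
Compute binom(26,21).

C(26,21) = C(26,5) by symmetry.
C(26,5) = (26·25·24·23·22) / 5! = 7893600 / 120 = 65780.

65780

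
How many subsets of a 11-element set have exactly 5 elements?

462

Choose the 5 positions: C(11,5) = 462.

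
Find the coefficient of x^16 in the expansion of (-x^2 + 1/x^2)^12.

66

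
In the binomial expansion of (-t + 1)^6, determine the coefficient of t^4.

15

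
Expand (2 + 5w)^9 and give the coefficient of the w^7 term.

The general term is C(9,j)·(2)^j·(5w)^(9-j); the w^7 term has j = 2.
C(9,2) = 36.
Coefficient = C(9,2) · 2^2 · 5^7 = 36 · 4 · 78125 = 11250000.

11250000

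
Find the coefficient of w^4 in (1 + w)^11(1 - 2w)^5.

80

Coefficient of w^4 = Σ_{j} C(11,j)·1^j·C(5,4-j)·(-2)^(4-j) for j from 0 to 4.
= 80 + (-880) + 2200 + (-1650) + 330 = 80.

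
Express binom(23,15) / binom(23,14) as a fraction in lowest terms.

3/5

C(n,k+1)/C(n,k) = (n−k)/(k+1) = (23−14)/(14+1) = 9/15 = 3/5.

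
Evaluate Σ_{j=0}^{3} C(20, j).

1351

1 + 20 + 190 + 1140 = 1351.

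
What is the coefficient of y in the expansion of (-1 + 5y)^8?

The general term is C(8,j)·(-1)^j·(5y)^(8-j); the y^1 term has j = 7.
C(8,7) = 8.
Coefficient = C(8,7) · (-1)^7 · 5^1 = 8 · (-1) · 5 = -40.

-40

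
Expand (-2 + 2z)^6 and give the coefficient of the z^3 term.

-1280

The general term is C(6,j)·(-2)^j·(2z)^(6-j); the z^3 term has j = 3.
C(6,3) = 20.
Coefficient = C(6,3) · (-2)^3 · 2^3 = 20 · (-8) · 8 = -1280.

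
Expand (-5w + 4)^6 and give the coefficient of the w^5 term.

The general term is C(6,j)·(-5w)^j·(4)^(6-j); the w^5 term has j = 5.
C(6,5) = 6.
Coefficient = C(6,5) · (-5)^5 · 4^1 = 6 · (-3125) · 4 = -75000.

-75000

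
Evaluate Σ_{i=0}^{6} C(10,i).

848

1 + 10 + 45 + 120 + 210 + 252 + 210 = 848.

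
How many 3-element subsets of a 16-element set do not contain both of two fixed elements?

546

All 3-subsets: C(16,3) = 560. Those containing both fixed elements: C(14,1) = 14.
560 − 14 = 546.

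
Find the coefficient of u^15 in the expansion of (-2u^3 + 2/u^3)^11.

337920

General term: C(11,j)·(-2u^3)^j·(2/u^3)^(11-j), with u-exponent 3j − 3(11−j) = 6j − 33.
Set 6j − 33 = 15: j = 8.
C(11,8) = 165; (-2)^8 = 256; 2^3 = 8.
Coefficient = 165 · 256 · 8 = 337920.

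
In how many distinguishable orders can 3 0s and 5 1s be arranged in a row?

56

Choose positions for the 0s: C(8,3) = 56.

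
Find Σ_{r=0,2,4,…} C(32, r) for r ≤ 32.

2147483648

Even-r terms of row 32 sum to 2^31 = 2147483648.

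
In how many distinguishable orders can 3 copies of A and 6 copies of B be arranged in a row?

Choose positions for the A's: C(9,3) = 84.

84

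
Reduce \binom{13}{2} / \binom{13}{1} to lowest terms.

C(n,k+1)/C(n,k) = (n−k)/(k+1) = (13−1)/(1+1) = 12/2 = 6.

6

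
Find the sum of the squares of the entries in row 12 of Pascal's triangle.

By Vandermonde's identity, Σ C(12,i)² = C(24,12) = 2704156.

2704156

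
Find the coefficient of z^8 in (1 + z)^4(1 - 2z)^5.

Coefficient of z^8 = Σ_{j} C(4,j)·1^j·C(5,8-j)·(-2)^(8-j) for j from 3 to 4.
= (-128) + 80 = -48.

-48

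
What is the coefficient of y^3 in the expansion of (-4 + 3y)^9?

9289728

The general term is C(9,j)·(-4)^j·(3y)^(9-j); the y^3 term has j = 6.
C(9,6) = 84.
Coefficient = C(9,6) · (-4)^6 · 3^3 = 84 · 4096 · 27 = 9289728.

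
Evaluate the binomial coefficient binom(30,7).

2035800

C(30,7) = (30·29·28·27·26·25·24) / 7! = 10260432000 / 5040 = 2035800.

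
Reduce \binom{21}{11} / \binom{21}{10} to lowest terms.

1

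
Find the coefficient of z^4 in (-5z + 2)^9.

2520000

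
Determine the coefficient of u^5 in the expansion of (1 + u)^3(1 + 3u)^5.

Coefficient of u^5 = Σ_{j} C(3,j)·1^j·C(5,5-j)·3^(5-j) for j from 0 to 3.
= 243 + 1215 + 810 + 90 = 2358.

2358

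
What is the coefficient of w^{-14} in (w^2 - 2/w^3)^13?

General term: C(13,j)·(w^2)^j·(-2/w^3)^(13-j), with w-exponent 2j − 3(13−j) = 5j − 39.
Set 5j − 39 = -14: j = 5.
C(13,5) = 1287; 1^5 = 1; (-2)^8 = 256.
Coefficient = 1287 · 1 · 256 = 329472.

329472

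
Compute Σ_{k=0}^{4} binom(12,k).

1 + 12 + 66 + 220 + 495 = 794.

794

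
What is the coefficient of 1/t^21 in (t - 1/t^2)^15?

455

General term: C(15,j)·(t)^j·(-1/t^2)^(15-j), with t-exponent 1j − 2(15−j) = 3j − 30.
Set 3j − 30 = -21: j = 3.
C(15,3) = 455; 1^3 = 1; (-1)^12 = 1.
Coefficient = 455 · 1 · 1 = 455.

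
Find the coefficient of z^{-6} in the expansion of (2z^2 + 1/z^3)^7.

General term: C(7,j)·(2z^2)^j·(1/z^3)^(7-j), with z-exponent 2j − 3(7−j) = 5j − 21.
Set 5j − 21 = -6: j = 3.
C(7,3) = 35; 2^3 = 8; 1^4 = 1.
Coefficient = 35 · 8 · 1 = 280.

280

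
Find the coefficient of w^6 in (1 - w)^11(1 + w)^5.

66

Coefficient of w^6 = Σ_{j} C(11,j)·(-1)^j·C(5,6-j)·1^(6-j) for j from 1 to 6.
= (-11) + 275 + (-1650) + 3300 + (-2310) + 462 = 66.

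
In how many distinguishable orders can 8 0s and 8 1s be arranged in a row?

12870

Choose positions for the 0s: C(16,8) = 12870.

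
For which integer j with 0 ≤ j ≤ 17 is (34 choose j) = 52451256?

9

C(34,j) increases on 0 ≤ j ≤ 17. C(34,8) = 18156204 and C(34,9) = 52451256, so j = 9.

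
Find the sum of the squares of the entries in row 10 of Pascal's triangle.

Σ C(10,r)² is the coefficient of x^10 in (1+x)^10(1+x)^10 = (1+x)^20, i.e. C(20,10) = 184756.

184756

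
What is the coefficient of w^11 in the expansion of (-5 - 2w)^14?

The general term is C(14,j)·(-5)^j·(-2w)^(14-j); the w^11 term has j = 3.
C(14,3) = 364.
Coefficient = C(14,3) · (-5)^3 · (-2)^11 = 364 · (-125) · (-2048) = 93184000.

93184000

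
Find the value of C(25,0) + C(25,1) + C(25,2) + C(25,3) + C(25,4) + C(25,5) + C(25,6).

1 + 25 + 300 + 2300 + 12650 + 53130 + 177100 = 245506.

245506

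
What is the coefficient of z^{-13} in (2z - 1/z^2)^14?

General term: C(14,j)·(2z)^j·(-1/z^2)^(14-j), with z-exponent 1j − 2(14−j) = 3j − 28.
Set 3j − 28 = -13: j = 5.
C(14,5) = 2002; 2^5 = 32; (-1)^9 = -1.
Coefficient = 2002 · 32 · (-1) = -64064.

-64064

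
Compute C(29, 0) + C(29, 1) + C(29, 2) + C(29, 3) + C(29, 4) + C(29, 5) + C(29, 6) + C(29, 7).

2182396

1 + 29 + 406 + 3654 + 23751 + 118755 + 475020 + 1560780 = 2182396.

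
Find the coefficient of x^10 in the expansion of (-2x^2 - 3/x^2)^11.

General term: C(11,j)·(-2x^2)^j·(-3/x^2)^(11-j), with x-exponent 2j − 2(11−j) = 4j − 22.
Set 4j − 22 = 10: j = 8.
C(11,8) = 165; (-2)^8 = 256; (-3)^3 = -27.
Coefficient = 165 · 256 · (-27) = -1140480.

-1140480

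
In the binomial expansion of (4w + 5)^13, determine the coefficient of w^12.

The general term is C(13,j)·(4w)^j·(5)^(13-j); the w^12 term has j = 12.
C(13,12) = 13.
Coefficient = C(13,12) · 4^12 · 5^1 = 13 · 16777216 · 5 = 1090519040.

1090519040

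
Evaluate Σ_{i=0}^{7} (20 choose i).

137980

1 + 20 + 190 + 1140 + 4845 + 15504 + 38760 + 77520 = 137980.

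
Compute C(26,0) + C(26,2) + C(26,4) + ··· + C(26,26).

Half of (1+1)^26 + (1−1)^26 gives the even-index sum: 2^25 = 33554432.

33554432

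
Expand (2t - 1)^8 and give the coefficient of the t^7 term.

The general term is C(8,j)·(2t)^j·(-1)^(8-j); the t^7 term has j = 7.
C(8,7) = 8.
Coefficient = C(8,7) · 2^7 · (-1)^1 = 8 · 128 · (-1) = -1024.

-1024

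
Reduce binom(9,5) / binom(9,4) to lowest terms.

1

C(n,k+1)/C(n,k) = (n−k)/(k+1) = (9−4)/(4+1) = 5/5 = 1.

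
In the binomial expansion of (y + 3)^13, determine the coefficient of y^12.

39

The general term is C(13,j)·(y)^j·(3)^(13-j); the y^12 term has j = 12.
C(13,12) = 13.
Coefficient = C(13,12) · 3^1 = 13 · 3 = 39.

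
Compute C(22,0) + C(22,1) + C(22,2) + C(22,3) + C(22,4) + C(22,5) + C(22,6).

110056

1 + 22 + 231 + 1540 + 7315 + 26334 + 74613 = 110056.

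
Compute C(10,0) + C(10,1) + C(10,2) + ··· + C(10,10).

Setting x = 1 in (1+x)^10 gives Σ C(10,k) = 2^10 = 1024.

1024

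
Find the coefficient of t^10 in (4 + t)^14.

The general term is C(14,j)·(4)^j·(t)^(14-j); the t^10 term has j = 4.
C(14,4) = 1001.
Coefficient = C(14,4) · 4^4 = 1001 · 256 = 256256.

256256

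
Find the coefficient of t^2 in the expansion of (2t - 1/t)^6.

240

General term: C(6,j)·(2t)^j·(-1/t)^(6-j), with t-exponent 1j − 1(6−j) = 2j − 6.
Set 2j − 6 = 2: j = 4.
C(6,4) = 15; 2^4 = 16; (-1)^2 = 1.
Coefficient = 15 · 16 · 1 = 240.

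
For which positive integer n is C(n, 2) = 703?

38

n(n−1)/2 = 703 ⇒ n(n−1) = 1406. Since 38·37 = 1406, n = 38.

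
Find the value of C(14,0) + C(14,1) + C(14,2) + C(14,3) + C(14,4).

1 + 14 + 91 + 364 + 1001 = 1471.

1471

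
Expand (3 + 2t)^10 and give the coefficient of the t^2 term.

1180980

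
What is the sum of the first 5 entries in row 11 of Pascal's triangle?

1 + 11 + 55 + 165 + 330 = 562.

562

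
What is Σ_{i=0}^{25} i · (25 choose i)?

Differentiating (1+x)^25 and setting x=1: Σ i·C(25,i) = 25·2^24 = 419430400.

419430400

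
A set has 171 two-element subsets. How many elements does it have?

n(n−1)/2 = 171 ⇒ n(n−1) = 342. Since 19·18 = 342, n = 19.

19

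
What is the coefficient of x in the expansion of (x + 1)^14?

14

The general term is C(14,j)·(x)^j·(1)^(14-j); the x^1 term has j = 1.
C(14,1) = 14.
Coefficient = C(14,1) = 14.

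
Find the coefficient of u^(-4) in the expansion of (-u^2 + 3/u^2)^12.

-1732104

General term: C(12,j)·(-u^2)^j·(3/u^2)^(12-j), with u-exponent 2j − 2(12−j) = 4j − 24.
Set 4j − 24 = -4: j = 5.
C(12,5) = 792; (-1)^5 = -1; 3^7 = 2187.
Coefficient = 792 · (-1) · 2187 = -1732104.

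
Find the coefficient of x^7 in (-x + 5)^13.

The general term is C(13,j)·(-x)^j·(5)^(13-j); the x^7 term has j = 7.
C(13,7) = 1716.
Coefficient = C(13,7) · (-1)^7 · 5^6 = 1716 · (-1) · 15625 = -26812500.

-26812500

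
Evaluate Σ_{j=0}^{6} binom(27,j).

1 + 27 + 351 + 2925 + 17550 + 80730 + 296010 = 397594.

397594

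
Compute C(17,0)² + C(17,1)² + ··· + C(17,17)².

2333606220

Σ C(17,j)² is the coefficient of x^17 in (1+x)^17(1+x)^17 = (1+x)^34, i.e. C(34,17) = 2333606220.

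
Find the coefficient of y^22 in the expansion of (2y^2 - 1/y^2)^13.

General term: C(13,j)·(2y^2)^j·(-1/y^2)^(13-j), with y-exponent 2j − 2(13−j) = 4j − 26.
Set 4j − 26 = 22: j = 12.
C(13,12) = 13; 2^12 = 4096; (-1)^1 = -1.
Coefficient = 13 · 4096 · (-1) = -53248.

-53248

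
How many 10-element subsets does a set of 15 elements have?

C(15,10) = C(15,5) by symmetry.
C(15,5) = (15·14·13·12·11) / 5! = 360360 / 120 = 3003.

3003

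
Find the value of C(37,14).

6107086800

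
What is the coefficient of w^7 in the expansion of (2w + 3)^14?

960740352

The general term is C(14,j)·(2w)^j·(3)^(14-j); the w^7 term has j = 7.
C(14,7) = 3432.
Coefficient = C(14,7) · 2^7 · 3^7 = 3432 · 128 · 2187 = 960740352.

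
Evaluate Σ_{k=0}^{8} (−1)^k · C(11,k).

The partial alternating sum Σ_{k=0}^{8} (−1)^k C(11,k) = (−1)^8 C(10,8) = 45.

45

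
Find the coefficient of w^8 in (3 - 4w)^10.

26542080

The general term is C(10,j)·(3)^j·(-4w)^(10-j); the w^8 term has j = 2.
C(10,2) = 45.
Coefficient = C(10,2) · 3^2 · (-4)^8 = 45 · 9 · 65536 = 26542080.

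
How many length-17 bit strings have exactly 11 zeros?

12376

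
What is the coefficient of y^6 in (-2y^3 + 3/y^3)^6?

2160

General term: C(6,j)·(-2y^3)^j·(3/y^3)^(6-j), with y-exponent 3j − 3(6−j) = 6j − 18.
Set 6j − 18 = 6: j = 4.
C(6,4) = 15; (-2)^4 = 16; 3^2 = 9.
Coefficient = 15 · 16 · 9 = 2160.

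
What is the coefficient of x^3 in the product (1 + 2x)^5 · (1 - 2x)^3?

-48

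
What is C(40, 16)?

C(40,16) = (40·39·38·37·36·35·34·33·32·31·30·29·28·27·26·25) / 16! = 1315041316842168115200000 / 20922789888000 = 62852101650.

62852101650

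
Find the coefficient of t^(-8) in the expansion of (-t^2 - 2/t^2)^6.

192

General term: C(6,j)·(-t^2)^j·(-2/t^2)^(6-j), with t-exponent 2j − 2(6−j) = 4j − 12.
Set 4j − 12 = -8: j = 1.
C(6,1) = 6; (-1)^1 = -1; (-2)^5 = -32.
Coefficient = 6 · (-1) · (-32) = 192.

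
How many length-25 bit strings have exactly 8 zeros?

1081575

Choose the 8 positions: C(25,8) = 1081575.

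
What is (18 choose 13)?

C(18,13) = C(18,5) by symmetry.
C(18,5) = (18·17·16·15·14) / 5! = 1028160 / 120 = 8568.

8568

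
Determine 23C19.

8855

C(23,19) = C(23,4) by symmetry.
C(23,4) = (23·22·21·20) / 4! = 212520 / 24 = 8855.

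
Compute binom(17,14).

680

C(17,14) = C(17,3) by symmetry.
C(17,3) = (17·16·15) / 3! = 4080 / 6 = 680.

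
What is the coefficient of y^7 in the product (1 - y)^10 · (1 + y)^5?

-45

Coefficient of y^7 = Σ_{j} C(10,j)·(-1)^j·C(5,7-j)·1^(7-j) for j from 2 to 7.
= 45 + (-600) + 2100 + (-2520) + 1050 + (-120) = -45.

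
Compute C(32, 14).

C(32,14) = (32·31·30·29·28·27·26·25·24·23·22·21·20·19) / 14! = 41098950018846720000 / 87178291200 = 471435600.

471435600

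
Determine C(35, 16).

C(35,16) = (35·34·33·32·31·30·29·28·27·26·25·24·23·22·21·20) / 16! = 84945040381058457600000 / 20922789888000 = 4059928950.

4059928950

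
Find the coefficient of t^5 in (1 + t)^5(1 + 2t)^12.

85305

Coefficient of t^5 = Σ_{j} C(5,j)·1^j·C(12,5-j)·2^(5-j) for j from 0 to 5.
= 25344 + 39600 + 17600 + 2640 + 120 + 1 = 85305.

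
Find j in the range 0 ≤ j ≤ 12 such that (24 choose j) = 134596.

6

C(24,j) increases on 0 ≤ j ≤ 12. C(24,5) = 42504 and C(24,6) = 134596, so j = 6.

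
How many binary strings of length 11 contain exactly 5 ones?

462

Choose the 5 positions: C(11,5) = 462.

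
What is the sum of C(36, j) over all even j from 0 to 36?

34359738368

Even-j terms of row 36 sum to 2^35 = 34359738368.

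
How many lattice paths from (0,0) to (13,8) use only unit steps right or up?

203490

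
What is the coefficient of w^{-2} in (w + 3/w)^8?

General term: C(8,j)·(w)^j·(3/w)^(8-j), with w-exponent 1j − 1(8−j) = 2j − 8.
Set 2j − 8 = -2: j = 3.
C(8,3) = 56; 1^3 = 1; 3^5 = 243.
Coefficient = 56 · 1 · 243 = 13608.

13608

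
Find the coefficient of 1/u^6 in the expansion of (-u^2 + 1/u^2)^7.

General term: C(7,j)·(-u^2)^j·(1/u^2)^(7-j), with u-exponent 2j − 2(7−j) = 4j − 14.
Set 4j − 14 = -6: j = 2.
C(7,2) = 21; (-1)^2 = 1; 1^5 = 1.
Coefficient = 21 · 1 · 1 = 21.

21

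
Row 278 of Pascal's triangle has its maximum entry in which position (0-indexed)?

139

C(278,m) is maximized at m = 278/2 = 139.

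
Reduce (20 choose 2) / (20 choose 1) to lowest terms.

C(n,k+1)/C(n,k) = (n−k)/(k+1) = (20−1)/(1+1) = 19/2.

19/2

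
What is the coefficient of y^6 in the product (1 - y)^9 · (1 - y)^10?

27132

(1 - y)^9(1 - y)^10 = (1 - y)^19, so the coefficient of y^6 is C(19,6)·(-1)^6 = 27132·1 = 27132.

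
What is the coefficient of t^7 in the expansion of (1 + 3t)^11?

The general term is C(11,j)·(1)^j·(3t)^(11-j); the t^7 term has j = 4.
C(11,4) = 330.
Coefficient = C(11,4) · 3^7 = 330 · 2187 = 721710.

721710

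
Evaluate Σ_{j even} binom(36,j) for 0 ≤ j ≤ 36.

34359738368

Even-j terms of row 36 sum to 2^35 = 34359738368.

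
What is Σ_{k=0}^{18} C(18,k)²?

9075135300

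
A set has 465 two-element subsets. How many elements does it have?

31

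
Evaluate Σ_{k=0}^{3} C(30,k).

1 + 30 + 435 + 4060 = 4526.

4526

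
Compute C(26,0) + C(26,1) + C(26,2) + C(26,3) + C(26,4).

1 + 26 + 325 + 2600 + 14950 = 17902.

17902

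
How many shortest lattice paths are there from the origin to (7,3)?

120

Each path is a sequence of 10 steps with 7 rights: C(10,7) = 120.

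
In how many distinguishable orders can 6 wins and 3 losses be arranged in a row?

84

Choose positions for the wins: C(9,6) = 84.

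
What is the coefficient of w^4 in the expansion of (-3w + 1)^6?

The general term is C(6,j)·(-3w)^j·(1)^(6-j); the w^4 term has j = 4.
C(6,4) = 15.
Coefficient = C(6,4) · (-3)^4 = 15 · 81 = 1215.

1215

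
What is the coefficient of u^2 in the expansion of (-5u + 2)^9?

115200

The general term is C(9,j)·(-5u)^j·(2)^(9-j); the u^2 term has j = 2.
C(9,2) = 36.
Coefficient = C(9,2) · (-5)^2 · 2^7 = 36 · 25 · 128 = 115200.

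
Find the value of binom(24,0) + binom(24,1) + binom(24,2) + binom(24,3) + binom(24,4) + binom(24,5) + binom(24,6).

1 + 24 + 276 + 2024 + 10626 + 42504 + 134596 = 190051.

190051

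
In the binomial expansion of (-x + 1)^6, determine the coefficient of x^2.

The general term is C(6,j)·(-x)^j·(1)^(6-j); the x^2 term has j = 2.
C(6,2) = 15.
Coefficient = C(6,2) = 15.

15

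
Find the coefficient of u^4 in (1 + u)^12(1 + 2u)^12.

Coefficient of u^4 = Σ_{j} C(12,j)·1^j·C(12,4-j)·2^(4-j) for j from 0 to 4.
= 7920 + 21120 + 17424 + 5280 + 495 = 52239.

52239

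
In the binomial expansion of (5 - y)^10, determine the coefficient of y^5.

-787500

The general term is C(10,j)·(5)^j·(-y)^(10-j); the y^5 term has j = 5.
C(10,5) = 252.
Coefficient = C(10,5) · 5^5 · (-1)^5 = 252 · 3125 · (-1) = -787500.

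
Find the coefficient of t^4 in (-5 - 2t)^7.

-70000

The general term is C(7,j)·(-5)^j·(-2t)^(7-j); the t^4 term has j = 3.
C(7,3) = 35.
Coefficient = C(7,3) · (-5)^3 · (-2)^4 = 35 · (-125) · 16 = -70000.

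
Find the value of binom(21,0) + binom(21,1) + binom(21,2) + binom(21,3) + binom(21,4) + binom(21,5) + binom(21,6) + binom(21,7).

198440

1 + 21 + 210 + 1330 + 5985 + 20349 + 54264 + 116280 = 198440.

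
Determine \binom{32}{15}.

565722720

C(32,15) = (32·31·30·29·28·27·26·25·24·23·22·21·20·19·18) / 15! = 739781100339240960000 / 1307674368000 = 565722720.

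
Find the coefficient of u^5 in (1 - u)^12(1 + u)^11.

-55

Coefficient of u^5 = Σ_{j} C(12,j)·(-1)^j·C(11,5-j)·1^(5-j) for j from 0 to 5.
= 462 + (-3960) + 10890 + (-12100) + 5445 + (-792) = -55.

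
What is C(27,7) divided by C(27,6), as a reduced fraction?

3

C(n,k+1)/C(n,k) = (n−k)/(k+1) = (27−6)/(6+1) = 21/7 = 3.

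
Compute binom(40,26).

23206929840

C(40,26) = C(40,14) by symmetry.
C(40,14) = (40·39·38·37·36·35·34·33·32·31·30·29·28·27) / 14! = 2023140487449489408000 / 87178291200 = 23206929840.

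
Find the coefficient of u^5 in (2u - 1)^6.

-192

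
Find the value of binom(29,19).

C(29,19) = C(29,10) by symmetry.
C(29,10) = (29·28·27·26·25·24·23·22·21·20) / 10! = 72684900288000 / 3628800 = 20030010.

20030010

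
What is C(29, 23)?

475020

C(29,23) = C(29,6) by symmetry.
C(29,6) = (29·28·27·26·25·24) / 6! = 342014400 / 720 = 475020.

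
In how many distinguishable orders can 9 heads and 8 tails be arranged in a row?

Choose positions for the heads: C(17,9) = 24310.

24310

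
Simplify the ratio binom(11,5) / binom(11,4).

7/5

C(n,k+1)/C(n,k) = (n−k)/(k+1) = (11−4)/(4+1) = 7/5.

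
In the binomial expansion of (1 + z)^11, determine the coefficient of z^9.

The general term is C(11,j)·(1)^j·(z)^(11-j); the z^9 term has j = 2.
C(11,2) = 55.
Coefficient = C(11,2) = 55.

55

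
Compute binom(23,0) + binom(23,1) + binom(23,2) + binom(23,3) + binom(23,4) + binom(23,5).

44552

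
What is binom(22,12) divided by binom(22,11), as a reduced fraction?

C(n,k+1)/C(n,k) = (n−k)/(k+1) = (22−11)/(11+1) = 11/12.

11/12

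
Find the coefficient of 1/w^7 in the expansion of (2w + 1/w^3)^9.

General term: C(9,j)·(2w)^j·(1/w^3)^(9-j), with w-exponent 1j − 3(9−j) = 4j − 27.
Set 4j − 27 = -7: j = 5.
C(9,5) = 126; 2^5 = 32; 1^4 = 1.
Coefficient = 126 · 32 · 1 = 4032.

4032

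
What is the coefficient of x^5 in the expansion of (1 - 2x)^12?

-25344

The general term is C(12,j)·(1)^j·(-2x)^(12-j); the x^5 term has j = 7.
C(12,7) = 792.
Coefficient = C(12,7) · (-2)^5 = 792 · (-32) = -25344.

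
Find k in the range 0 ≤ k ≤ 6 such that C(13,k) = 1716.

C(13,k) increases on 0 ≤ k ≤ 6. C(13,5) = 1287 and C(13,6) = 1716, so k = 6.

6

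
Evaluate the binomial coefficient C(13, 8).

1287

C(13,8) = C(13,5) by symmetry.
C(13,5) = (13·12·11·10·9) / 5! = 154440 / 120 = 1287.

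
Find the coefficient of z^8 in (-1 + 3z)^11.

The general term is C(11,j)·(-1)^j·(3z)^(11-j); the z^8 term has j = 3.
C(11,3) = 165.
Coefficient = C(11,3) · (-1)^3 · 3^8 = 165 · (-1) · 6561 = -1082565.

-1082565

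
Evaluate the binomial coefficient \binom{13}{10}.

C(13,10) = C(13,3) by symmetry.
C(13,3) = (13·12·11) / 3! = 1716 / 6 = 286.

286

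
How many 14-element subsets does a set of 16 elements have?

C(16,14) = C(16,2) by symmetry.
C(16,2) = (16·15) / 2! = 240 / 2 = 120.

120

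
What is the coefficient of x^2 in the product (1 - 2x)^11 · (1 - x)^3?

Coefficient of x^2 = Σ_{j} C(11,j)·(-2)^j·C(3,2-j)·(-1)^(2-j) for j from 0 to 2.
= 3 + 66 + 220 = 289.

289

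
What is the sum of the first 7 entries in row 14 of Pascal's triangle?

1 + 14 + 91 + 364 + 1001 + 2002 + 3003 = 6476.

6476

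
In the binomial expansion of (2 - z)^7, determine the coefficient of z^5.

The general term is C(7,j)·(2)^j·(-z)^(7-j); the z^5 term has j = 2.
C(7,2) = 21.
Coefficient = C(7,2) · 2^2 · (-1)^5 = 21 · 4 · (-1) = -84.

-84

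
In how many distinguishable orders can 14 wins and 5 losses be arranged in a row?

Choose positions for the wins: C(19,14) = 11628.

11628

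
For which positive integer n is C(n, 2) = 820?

41

n(n−1)/2 = 820 ⇒ n(n−1) = 1640. Since 41·40 = 1640, n = 41.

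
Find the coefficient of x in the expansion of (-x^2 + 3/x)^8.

General term: C(8,j)·(-x^2)^j·(3/x)^(8-j), with x-exponent 2j − 1(8−j) = 3j − 8.
Set 3j − 8 = 1: j = 3.
C(8,3) = 56; (-1)^3 = -1; 3^5 = 243.
Coefficient = 56 · (-1) · 243 = -13608.

-13608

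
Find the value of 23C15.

C(23,15) = C(23,8) by symmetry.
C(23,8) = (23·22·21·20·19·18·17·16) / 8! = 19769460480 / 40320 = 490314.

490314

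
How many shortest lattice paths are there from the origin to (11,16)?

Each path is a sequence of 27 steps with 11 rights: C(27,11) = 13037895.

13037895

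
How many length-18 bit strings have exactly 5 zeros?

8568

Choose the 5 positions: C(18,5) = 8568.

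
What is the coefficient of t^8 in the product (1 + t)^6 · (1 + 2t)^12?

2258520

Coefficient of t^8 = Σ_{j} C(6,j)·1^j·C(12,8-j)·2^(8-j) for j from 0 to 6.
= 126720 + 608256 + 887040 + 506880 + 118800 + 10560 + 264 = 2258520.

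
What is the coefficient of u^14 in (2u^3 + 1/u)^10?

General term: C(10,j)·(2u^3)^j·(1/u)^(10-j), with u-exponent 3j − 1(10−j) = 4j − 10.
Set 4j − 10 = 14: j = 6.
C(10,6) = 210; 2^6 = 64; 1^4 = 1.
Coefficient = 210 · 64 · 1 = 13440.

13440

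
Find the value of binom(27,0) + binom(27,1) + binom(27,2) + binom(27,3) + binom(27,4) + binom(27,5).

101584

1 + 27 + 351 + 2925 + 17550 + 80730 = 101584.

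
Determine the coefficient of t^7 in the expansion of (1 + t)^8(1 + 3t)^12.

15205040

Coefficient of t^7 = Σ_{j} C(8,j)·1^j·C(12,7-j)·3^(7-j) for j from 0 to 7.
= 1732104 + 5388768 + 5388768 + 2245320 + 415800 + 33264 + 1008 + 8 = 15205040.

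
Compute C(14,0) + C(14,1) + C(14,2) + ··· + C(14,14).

Setting x = 1 in (1+x)^14 gives Σ C(14,r) = 2^14 = 16384.

16384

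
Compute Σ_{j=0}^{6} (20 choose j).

60460

1 + 20 + 190 + 1140 + 4845 + 15504 + 38760 = 60460.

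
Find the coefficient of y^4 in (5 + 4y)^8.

11200000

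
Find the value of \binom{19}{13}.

27132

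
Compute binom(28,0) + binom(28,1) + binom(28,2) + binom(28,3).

3683

1 + 28 + 378 + 3276 = 3683.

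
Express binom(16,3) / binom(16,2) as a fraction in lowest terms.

14/3

C(n,k+1)/C(n,k) = (n−k)/(k+1) = (16−2)/(2+1) = 14/3.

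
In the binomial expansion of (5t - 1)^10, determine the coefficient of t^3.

The general term is C(10,j)·(5t)^j·(-1)^(10-j); the t^3 term has j = 3.
C(10,3) = 120.
Coefficient = C(10,3) · 5^3 · (-1)^7 = 120 · 125 · (-1) = -15000.

-15000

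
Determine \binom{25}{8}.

1081575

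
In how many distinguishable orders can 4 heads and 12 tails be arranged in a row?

Choose positions for the heads: C(16,4) = 1820.

1820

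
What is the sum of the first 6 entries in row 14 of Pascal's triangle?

1 + 14 + 91 + 364 + 1001 + 2002 = 3473.

3473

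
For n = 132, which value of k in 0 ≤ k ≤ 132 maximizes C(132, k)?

C(132,k) is maximized at k = 132/2 = 66.

66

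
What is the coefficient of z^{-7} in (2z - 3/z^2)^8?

General term: C(8,j)·(2z)^j·(-3/z^2)^(8-j), with z-exponent 1j − 2(8−j) = 3j − 16.
Set 3j − 16 = -7: j = 3.
C(8,3) = 56; 2^3 = 8; (-3)^5 = -243.
Coefficient = 56 · 8 · (-243) = -108864.

-108864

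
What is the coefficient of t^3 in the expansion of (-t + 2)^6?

-160

The general term is C(6,j)·(-t)^j·(2)^(6-j); the t^3 term has j = 3.
C(6,3) = 20.
Coefficient = C(6,3) · (-1)^3 · 2^3 = 20 · (-1) · 8 = -160.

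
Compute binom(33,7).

C(33,7) = (33·32·31·30·29·28·27) / 7! = 21531121920 / 5040 = 4272048.

4272048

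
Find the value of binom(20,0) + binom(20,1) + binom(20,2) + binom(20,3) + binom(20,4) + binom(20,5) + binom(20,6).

60460

1 + 20 + 190 + 1140 + 4845 + 15504 + 38760 = 60460.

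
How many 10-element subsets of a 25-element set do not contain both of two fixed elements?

All 10-subsets: C(25,10) = 3268760. Those containing both fixed elements: C(23,8) = 490314.
3268760 − 490314 = 2778446.

2778446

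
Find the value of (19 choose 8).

75582

C(19,8) = (19·18·17·16·15·14·13·12) / 8! = 3047466240 / 40320 = 75582.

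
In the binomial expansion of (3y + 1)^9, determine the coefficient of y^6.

The general term is C(9,j)·(3y)^j·(1)^(9-j); the y^6 term has j = 6.
C(9,6) = 84.
Coefficient = C(9,6) · 3^6 = 84 · 729 = 61236.

61236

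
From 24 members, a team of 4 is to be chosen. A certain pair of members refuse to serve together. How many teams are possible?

All 4-subsets: C(24,4) = 10626. Those containing both fixed elements: C(22,2) = 231.
10626 − 231 = 10395.

10395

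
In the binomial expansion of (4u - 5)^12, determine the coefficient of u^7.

-40550400000

The general term is C(12,j)·(4u)^j·(-5)^(12-j); the u^7 term has j = 7.
C(12,7) = 792.
Coefficient = C(12,7) · 4^7 · (-5)^5 = 792 · 16384 · (-3125) = -40550400000.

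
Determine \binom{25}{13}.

C(25,13) = C(25,12) by symmetry.
C(25,12) = (25·24·23·22·21·20·19·18·17·16·15·14) / 12! = 2490952020480000 / 479001600 = 5200300.

5200300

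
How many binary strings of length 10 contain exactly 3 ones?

120

Choose the 3 positions: C(10,3) = 120.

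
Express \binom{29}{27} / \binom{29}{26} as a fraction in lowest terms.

1/9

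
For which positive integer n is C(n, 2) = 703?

38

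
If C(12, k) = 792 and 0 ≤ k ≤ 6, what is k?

C(12,k) increases on 0 ≤ k ≤ 6. C(12,4) = 495 and C(12,5) = 792, so k = 5.

5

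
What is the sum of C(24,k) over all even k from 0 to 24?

Even-k terms of row 24 sum to 2^23 = 8388608.

8388608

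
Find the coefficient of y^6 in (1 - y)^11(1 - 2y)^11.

Coefficient of y^6 = Σ_{j} C(11,j)·(-1)^j·C(11,6-j)·(-2)^(6-j) for j from 0 to 6.
= 29568 + 162624 + 290400 + 217800 + 72600 + 10164 + 462 = 783618.

783618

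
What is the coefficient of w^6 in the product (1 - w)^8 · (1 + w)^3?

14

Coefficient of w^6 = Σ_{j} C(8,j)·(-1)^j·C(3,6-j)·1^(6-j) for j from 3 to 6.
= (-56) + 210 + (-168) + 28 = 14.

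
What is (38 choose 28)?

472733756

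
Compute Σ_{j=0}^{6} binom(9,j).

466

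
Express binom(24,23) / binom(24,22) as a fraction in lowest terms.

C(n,k+1)/C(n,k) = (n−k)/(k+1) = (24−22)/(22+1) = 2/23.

2/23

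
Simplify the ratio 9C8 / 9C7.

C(n,k+1)/C(n,k) = (n−k)/(k+1) = (9−7)/(7+1) = 2/8 = 1/4.

1/4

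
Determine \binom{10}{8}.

C(10,8) = C(10,2) by symmetry.
C(10,2) = (10·9) / 2! = 90 / 2 = 45.

45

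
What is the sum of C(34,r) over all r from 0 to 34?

17179869184

The entries of row 34 sum to 2^34 = 17179869184.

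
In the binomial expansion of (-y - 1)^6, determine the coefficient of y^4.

15

The general term is C(6,j)·(-y)^j·(-1)^(6-j); the y^4 term has j = 4.
C(6,4) = 15.
Coefficient = C(6,4) = 15.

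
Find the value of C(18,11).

C(18,11) = C(18,7) by symmetry.
C(18,7) = (18·17·16·15·14·13·12) / 7! = 160392960 / 5040 = 31824.

31824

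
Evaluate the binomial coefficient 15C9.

5005

C(15,9) = C(15,6) by symmetry.
C(15,6) = (15·14·13·12·11·10) / 6! = 3603600 / 720 = 5005.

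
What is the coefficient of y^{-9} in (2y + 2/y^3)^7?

General term: C(7,j)·(2y)^j·(2/y^3)^(7-j), with y-exponent 1j − 3(7−j) = 4j − 21.
Set 4j − 21 = -9: j = 3.
C(7,3) = 35; 2^3 = 8; 2^4 = 16.
Coefficient = 35 · 8 · 16 = 4480.

4480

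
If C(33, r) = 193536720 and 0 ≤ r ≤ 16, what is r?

C(33,r) increases on 0 ≤ r ≤ 16. C(33,10) = 92561040 and C(33,11) = 193536720, so r = 11.

11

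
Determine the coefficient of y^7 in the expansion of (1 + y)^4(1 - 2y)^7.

-408

Coefficient of y^7 = Σ_{j} C(4,j)·1^j·C(7,7-j)·(-2)^(7-j) for j from 0 to 4.
= (-128) + 1792 + (-4032) + 2240 + (-280) = -408.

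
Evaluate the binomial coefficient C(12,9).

220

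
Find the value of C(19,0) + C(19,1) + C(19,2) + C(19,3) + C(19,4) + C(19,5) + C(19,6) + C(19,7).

1 + 19 + 171 + 969 + 3876 + 11628 + 27132 + 50388 = 94184.

94184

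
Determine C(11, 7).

C(11,7) = C(11,4) by symmetry.
C(11,4) = (11·10·9·8) / 4! = 7920 / 24 = 330.

330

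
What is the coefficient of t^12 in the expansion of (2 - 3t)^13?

13817466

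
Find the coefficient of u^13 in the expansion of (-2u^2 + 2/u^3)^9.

General term: C(9,j)·(-2u^2)^j·(2/u^3)^(9-j), with u-exponent 2j − 3(9−j) = 5j − 27.
Set 5j − 27 = 13: j = 8.
C(9,8) = 9; (-2)^8 = 256; 2^1 = 2.
Coefficient = 9 · 256 · 2 = 4608.

4608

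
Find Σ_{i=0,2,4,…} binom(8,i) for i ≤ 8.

128

Even-i terms of row 8 sum to 2^7 = 128.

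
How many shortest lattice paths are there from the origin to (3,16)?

Each path is a sequence of 19 steps with 3 rights: C(19,3) = 969.

969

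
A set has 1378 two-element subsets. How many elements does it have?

53

n(n−1)/2 = 1378 ⇒ n(n−1) = 2756. Since 53·52 = 2756, n = 53.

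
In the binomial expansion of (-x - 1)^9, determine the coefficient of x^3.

The general term is C(9,j)·(-x)^j·(-1)^(9-j); the x^3 term has j = 3.
C(9,3) = 84.
Coefficient = C(9,3) · (-1)^3 = 84 · (-1) = -84.

-84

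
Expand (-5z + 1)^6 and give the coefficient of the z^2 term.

The general term is C(6,j)·(-5z)^j·(1)^(6-j); the z^2 term has j = 2.
C(6,2) = 15.
Coefficient = C(6,2) · (-5)^2 = 15 · 25 = 375.

375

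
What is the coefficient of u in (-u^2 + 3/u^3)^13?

312741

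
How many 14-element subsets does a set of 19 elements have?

11628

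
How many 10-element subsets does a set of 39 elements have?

635745396

C(39,10) = (39·38·37·36·35·34·33·32·31·30) / 10! = 2306992893004800 / 3628800 = 635745396.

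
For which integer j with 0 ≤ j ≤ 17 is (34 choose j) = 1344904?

C(34,j) increases on 0 ≤ j ≤ 17. C(34,5) = 278256 and C(34,6) = 1344904, so j = 6.

6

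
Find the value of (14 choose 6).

3003

C(14,6) = (14·13·12·11·10·9) / 6! = 2162160 / 720 = 3003.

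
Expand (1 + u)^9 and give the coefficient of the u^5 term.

The general term is C(9,j)·(1)^j·(u)^(9-j); the u^5 term has j = 4.
C(9,4) = 126.
Coefficient = C(9,4) = 126.

126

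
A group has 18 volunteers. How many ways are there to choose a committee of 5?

This is C(18,5) = 8568.

8568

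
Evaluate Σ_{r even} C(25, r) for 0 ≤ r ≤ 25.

16777216

Half of (1+1)^25 + (1−1)^25 gives the even-index sum: 2^24 = 16777216.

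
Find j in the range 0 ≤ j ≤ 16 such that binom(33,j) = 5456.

3

C(33,j) increases on 0 ≤ j ≤ 16. C(33,2) = 528 and C(33,3) = 5456, so j = 3.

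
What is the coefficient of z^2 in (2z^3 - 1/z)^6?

General term: C(6,j)·(2z^3)^j·(-1/z)^(6-j), with z-exponent 3j − 1(6−j) = 4j − 6.
Set 4j − 6 = 2: j = 2.
C(6,2) = 15; 2^2 = 4; (-1)^4 = 1.
Coefficient = 15 · 4 · 1 = 60.

60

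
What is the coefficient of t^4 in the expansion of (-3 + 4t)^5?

The general term is C(5,j)·(-3)^j·(4t)^(5-j); the t^4 term has j = 1.
C(5,1) = 5.
Coefficient = C(5,1) · (-3)^1 · 4^4 = 5 · (-3) · 256 = -3840.

-3840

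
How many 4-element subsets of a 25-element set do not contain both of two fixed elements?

12397

All 4-subsets: C(25,4) = 12650. Those containing both fixed elements: C(23,2) = 253.
12650 − 253 = 12397.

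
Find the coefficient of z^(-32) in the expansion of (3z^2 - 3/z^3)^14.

435250179

General term: C(14,j)·(3z^2)^j·(-3/z^3)^(14-j), with z-exponent 2j − 3(14−j) = 5j − 42.
Set 5j − 42 = -32: j = 2.
C(14,2) = 91; 3^2 = 9; (-3)^12 = 531441.
Coefficient = 91 · 9 · 531441 = 435250179.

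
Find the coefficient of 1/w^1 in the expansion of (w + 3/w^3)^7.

189

General term: C(7,j)·(w)^j·(3/w^3)^(7-j), with w-exponent 1j − 3(7−j) = 4j − 21.
Set 4j − 21 = -1: j = 5.
C(7,5) = 21; 1^5 = 1; 3^2 = 9.
Coefficient = 21 · 1 · 9 = 189.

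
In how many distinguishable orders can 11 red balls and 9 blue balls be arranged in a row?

Choose positions for the red balls: C(20,11) = 167960.

167960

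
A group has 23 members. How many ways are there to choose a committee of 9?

817190

This is C(23,9) = 817190.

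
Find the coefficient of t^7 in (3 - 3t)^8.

-52488

The general term is C(8,j)·(3)^j·(-3t)^(8-j); the t^7 term has j = 1.
C(8,1) = 8.
Coefficient = C(8,1) · 3^1 · (-3)^7 = 8 · 3 · (-2187) = -52488.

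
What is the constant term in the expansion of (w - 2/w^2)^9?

General term: C(9,j)·(w)^j·(-2/w^2)^(9-j), with w-exponent 1j − 2(9−j) = 3j − 18.
Set 3j − 18 = 0: j = 6.
C(9,6) = 84; 1^6 = 1; (-2)^3 = -8.
Coefficient = 84 · 1 · (-8) = -672.

-672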